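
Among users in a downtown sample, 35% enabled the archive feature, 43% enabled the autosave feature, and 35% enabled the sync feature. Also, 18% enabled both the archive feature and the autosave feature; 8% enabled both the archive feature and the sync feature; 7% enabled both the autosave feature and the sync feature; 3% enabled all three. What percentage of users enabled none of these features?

P(union) = 35 + 43 + 35 − 18 − 8 − 7 + 3 = 83%
P(none) = 100% − 83% = 17%

17%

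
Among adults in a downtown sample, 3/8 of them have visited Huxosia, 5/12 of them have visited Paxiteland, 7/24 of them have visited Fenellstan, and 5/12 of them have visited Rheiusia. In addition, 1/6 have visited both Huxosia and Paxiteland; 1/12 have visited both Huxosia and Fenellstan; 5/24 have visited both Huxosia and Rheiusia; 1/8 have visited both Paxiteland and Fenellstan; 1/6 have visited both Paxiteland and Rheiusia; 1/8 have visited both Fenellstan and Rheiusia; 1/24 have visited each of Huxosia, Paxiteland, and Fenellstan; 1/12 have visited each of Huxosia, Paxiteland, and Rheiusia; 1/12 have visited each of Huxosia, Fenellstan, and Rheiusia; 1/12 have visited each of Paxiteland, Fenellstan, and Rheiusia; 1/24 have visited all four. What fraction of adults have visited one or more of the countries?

7/8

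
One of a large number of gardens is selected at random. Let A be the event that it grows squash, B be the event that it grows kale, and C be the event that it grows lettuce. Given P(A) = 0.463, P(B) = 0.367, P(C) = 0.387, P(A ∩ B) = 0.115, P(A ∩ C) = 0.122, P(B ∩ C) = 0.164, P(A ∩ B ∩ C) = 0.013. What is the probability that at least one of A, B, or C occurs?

Inclusion–exclusion gives
P(A ∪ B ∪ C) = 0.463 + 0.367 + 0.387 − 0.115 − 0.122 − 0.164 + 0.013 = 0.829

0.829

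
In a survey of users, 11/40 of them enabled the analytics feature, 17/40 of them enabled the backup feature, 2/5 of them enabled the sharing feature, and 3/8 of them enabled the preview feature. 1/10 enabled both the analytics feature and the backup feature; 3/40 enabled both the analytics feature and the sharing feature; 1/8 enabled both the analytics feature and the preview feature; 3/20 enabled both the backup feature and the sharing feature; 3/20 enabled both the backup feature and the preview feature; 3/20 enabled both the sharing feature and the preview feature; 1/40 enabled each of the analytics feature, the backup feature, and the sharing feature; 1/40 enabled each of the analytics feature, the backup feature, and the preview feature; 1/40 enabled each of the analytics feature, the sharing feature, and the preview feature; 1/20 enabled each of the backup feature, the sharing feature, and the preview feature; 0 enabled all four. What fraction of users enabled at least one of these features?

17/20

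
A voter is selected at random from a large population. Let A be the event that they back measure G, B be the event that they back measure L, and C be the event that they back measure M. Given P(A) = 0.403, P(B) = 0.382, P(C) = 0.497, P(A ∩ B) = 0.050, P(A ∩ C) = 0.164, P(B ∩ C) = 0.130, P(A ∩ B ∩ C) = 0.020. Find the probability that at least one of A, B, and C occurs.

0.958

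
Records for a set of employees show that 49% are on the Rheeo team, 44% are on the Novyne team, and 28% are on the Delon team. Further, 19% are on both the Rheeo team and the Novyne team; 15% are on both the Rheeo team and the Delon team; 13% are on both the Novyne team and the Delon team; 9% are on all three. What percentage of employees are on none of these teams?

17%

Apply inclusion-exclusion:
P(union) = 49 + 44 + 28 − 19 − 15 − 13 + 9 = 83%
P(none) = 100% − 83% = 17%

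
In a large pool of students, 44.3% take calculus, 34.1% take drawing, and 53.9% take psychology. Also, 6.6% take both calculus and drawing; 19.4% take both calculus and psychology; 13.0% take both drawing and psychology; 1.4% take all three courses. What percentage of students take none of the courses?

Inclusion–exclusion gives
P(union) = 44.3 + 34.1 + 53.9 − 6.6 − 19.4 − 13.0 + 1.4 = 94.7%
P(none) = 100% − 94.7% = 5.3%

5.3%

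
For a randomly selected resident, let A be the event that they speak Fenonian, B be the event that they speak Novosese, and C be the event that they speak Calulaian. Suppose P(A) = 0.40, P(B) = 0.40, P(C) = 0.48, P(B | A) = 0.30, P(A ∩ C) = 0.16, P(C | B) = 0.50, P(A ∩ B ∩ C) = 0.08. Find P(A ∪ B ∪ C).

P(A ∩ B) = P(A)·P(B|A) = 0.40 × 0.30 = 0.12
P(B ∩ C) = P(B)·P(C|B) = 0.40 × 0.50 = 0.20
P(A ∪ B ∪ C) = 0.40 + 0.40 + 0.48 − 0.12 − 0.16 − 0.20 + 0.08 = 0.88

0.88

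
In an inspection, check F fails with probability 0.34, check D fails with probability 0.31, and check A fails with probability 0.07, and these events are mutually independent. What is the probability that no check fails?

0.423522

P(none) = (1 − 0.34) × (1 − 0.31) × (1 − 0.07) = 0.66 × 0.69 × 0.93 = 0.423522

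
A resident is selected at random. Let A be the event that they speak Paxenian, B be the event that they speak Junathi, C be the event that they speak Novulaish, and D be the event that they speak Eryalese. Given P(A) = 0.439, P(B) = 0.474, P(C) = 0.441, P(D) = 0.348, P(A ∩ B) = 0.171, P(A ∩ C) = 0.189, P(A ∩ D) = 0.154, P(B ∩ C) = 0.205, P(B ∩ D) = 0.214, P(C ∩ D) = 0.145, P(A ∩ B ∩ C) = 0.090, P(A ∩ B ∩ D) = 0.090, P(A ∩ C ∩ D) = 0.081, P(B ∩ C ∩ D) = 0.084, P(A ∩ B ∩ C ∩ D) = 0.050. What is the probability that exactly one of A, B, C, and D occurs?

0.381

Using the inclusion–exclusion count for exactly one event:
P(exactly one) = 0.439 + 0.474 + 0.441 + 0.348 − 2·0.171 − 2·0.189 − 2·0.154 − 2·0.205 − 2·0.214 − 2·0.145 + 3·0.090 + 3·0.090 + 3·0.081 + 3·0.084 − 4·0.050 = 0.381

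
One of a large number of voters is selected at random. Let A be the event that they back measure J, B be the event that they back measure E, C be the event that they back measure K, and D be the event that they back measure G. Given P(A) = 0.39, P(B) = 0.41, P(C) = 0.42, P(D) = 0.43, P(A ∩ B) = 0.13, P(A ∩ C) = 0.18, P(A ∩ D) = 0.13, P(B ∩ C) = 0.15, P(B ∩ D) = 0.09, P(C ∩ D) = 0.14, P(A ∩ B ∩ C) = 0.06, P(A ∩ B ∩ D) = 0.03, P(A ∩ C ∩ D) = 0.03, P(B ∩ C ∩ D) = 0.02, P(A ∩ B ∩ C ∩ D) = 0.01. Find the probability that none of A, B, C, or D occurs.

By inclusion–exclusion:
P(A ∪ B ∪ C ∪ D) = 0.39 + 0.41 + 0.42 + 0.43 − 0.13 − 0.18 − 0.13 − 0.15 − 0.09 − 0.14 + 0.06 + 0.03 + 0.03 + 0.02 − 0.01 = 0.96
P(none) = 1 − 0.96 = 0.04

0.04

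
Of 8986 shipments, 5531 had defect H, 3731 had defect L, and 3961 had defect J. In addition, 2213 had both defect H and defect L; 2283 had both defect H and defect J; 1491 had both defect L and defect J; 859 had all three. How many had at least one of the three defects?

N(≥1) = 5531 + 3731 + 3961 − 2213 − 2283 − 1491 + 859 = 8095

8095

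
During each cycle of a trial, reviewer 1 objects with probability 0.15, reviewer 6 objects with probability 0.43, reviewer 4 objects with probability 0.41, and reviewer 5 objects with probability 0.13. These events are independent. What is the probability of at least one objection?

P(none) = (1 − 0.15) × (1 − 0.43) × (1 − 0.41) × (1 − 0.13) = 0.85 × 0.57 × 0.59 × 0.87 = 0.24869385
P(at least one) = 1 − 0.24869385 = 0.75130615

0.75130615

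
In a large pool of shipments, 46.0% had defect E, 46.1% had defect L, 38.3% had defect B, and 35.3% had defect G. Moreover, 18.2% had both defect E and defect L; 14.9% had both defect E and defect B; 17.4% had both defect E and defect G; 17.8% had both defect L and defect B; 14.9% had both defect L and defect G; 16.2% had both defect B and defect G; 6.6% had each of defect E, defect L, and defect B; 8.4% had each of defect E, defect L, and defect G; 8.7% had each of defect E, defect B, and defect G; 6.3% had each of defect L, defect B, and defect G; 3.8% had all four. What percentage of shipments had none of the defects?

7.5%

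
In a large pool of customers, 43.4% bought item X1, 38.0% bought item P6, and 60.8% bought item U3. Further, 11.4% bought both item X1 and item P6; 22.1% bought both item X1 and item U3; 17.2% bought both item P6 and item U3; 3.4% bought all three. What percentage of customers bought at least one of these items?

P(at least one) = 43.4 + 38.0 + 60.8 − 11.4 − 22.1 − 17.2 + 3.4 = 94.9%

94.9%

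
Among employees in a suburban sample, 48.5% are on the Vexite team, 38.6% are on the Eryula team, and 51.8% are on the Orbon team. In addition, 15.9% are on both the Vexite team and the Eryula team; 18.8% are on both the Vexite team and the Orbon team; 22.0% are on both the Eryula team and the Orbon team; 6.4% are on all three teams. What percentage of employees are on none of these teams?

11.4%

By inclusion-exclusion,
P(at least one) = 48.5 + 38.6 + 51.8 − 15.9 − 18.8 − 22.0 + 6.4 = 88.6%
P(none) = 100% − 88.6% = 11.4%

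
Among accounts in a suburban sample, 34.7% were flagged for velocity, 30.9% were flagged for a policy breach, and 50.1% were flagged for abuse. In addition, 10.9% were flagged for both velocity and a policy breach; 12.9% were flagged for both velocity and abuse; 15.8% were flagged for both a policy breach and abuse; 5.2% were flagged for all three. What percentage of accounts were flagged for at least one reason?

By inclusion-exclusion,
P(at least one) = 34.7 + 30.9 + 50.1 − 10.9 − 12.9 − 15.8 + 5.2 = 81.3%

81.3%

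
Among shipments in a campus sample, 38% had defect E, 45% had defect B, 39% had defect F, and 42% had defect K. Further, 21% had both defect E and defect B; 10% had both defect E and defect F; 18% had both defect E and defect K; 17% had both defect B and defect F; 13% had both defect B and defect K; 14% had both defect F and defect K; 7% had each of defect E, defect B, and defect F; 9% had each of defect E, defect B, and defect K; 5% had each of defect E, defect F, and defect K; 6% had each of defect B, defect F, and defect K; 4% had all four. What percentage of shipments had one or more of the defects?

P(union) = 38 + 45 + 39 + 42 − 21 − 10 − 18 − 17 − 13 − 14 + 7 + 9 + 5 + 6 − 4 = 94%

94%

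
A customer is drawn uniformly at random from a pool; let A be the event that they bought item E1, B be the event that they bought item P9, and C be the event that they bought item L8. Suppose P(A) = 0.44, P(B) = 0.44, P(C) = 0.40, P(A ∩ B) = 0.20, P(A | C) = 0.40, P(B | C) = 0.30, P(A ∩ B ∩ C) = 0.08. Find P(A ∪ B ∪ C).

P(A ∩ C) = P(C)·P(A|C) = 0.40 × 0.40 = 0.16
P(B ∩ C) = P(C)·P(B|C) = 0.40 × 0.30 = 0.12
By inclusion-exclusion,
P(A ∪ B ∪ C) = 0.44 + 0.44 + 0.40 − 0.20 − 0.16 − 0.12 + 0.08 = 0.88

0.88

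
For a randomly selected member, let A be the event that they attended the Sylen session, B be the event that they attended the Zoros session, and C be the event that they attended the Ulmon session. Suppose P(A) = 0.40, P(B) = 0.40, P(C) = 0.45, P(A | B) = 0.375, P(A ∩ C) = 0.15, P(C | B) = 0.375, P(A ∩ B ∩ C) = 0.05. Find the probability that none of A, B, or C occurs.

0.15

P(A ∩ B) = P(B)·P(A|B) = 0.40 × 0.375 = 0.15
P(B ∩ C) = P(B)·P(C|B) = 0.40 × 0.375 = 0.15
P(A ∪ B ∪ C) = 0.40 + 0.40 + 0.45 − 0.15 − 0.15 − 0.15 + 0.05 = 0.85
P(none) = 1 − 0.85 = 0.15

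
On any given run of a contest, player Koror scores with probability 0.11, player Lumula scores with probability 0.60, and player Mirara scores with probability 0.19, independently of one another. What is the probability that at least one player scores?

P(none) = (1 − 0.11) × (1 − 0.60) × (1 − 0.19) = 0.89 × 0.40 × 0.81 = 0.28836
P(at least one) = 1 − 0.28836 = 0.71164

0.71164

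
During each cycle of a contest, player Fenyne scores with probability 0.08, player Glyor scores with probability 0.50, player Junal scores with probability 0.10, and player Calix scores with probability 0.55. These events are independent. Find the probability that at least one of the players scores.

Since the events are independent, P(none) is the product of the individual non-occurrence probabilities.
P(none) = (1 − 0.08) × (1 − 0.50) × (1 − 0.10) × (1 − 0.55) = 0.92 × 0.50 × 0.90 × 0.45 = 0.1863
P(at least one) = 1 − 0.1863 = 0.8137

0.8137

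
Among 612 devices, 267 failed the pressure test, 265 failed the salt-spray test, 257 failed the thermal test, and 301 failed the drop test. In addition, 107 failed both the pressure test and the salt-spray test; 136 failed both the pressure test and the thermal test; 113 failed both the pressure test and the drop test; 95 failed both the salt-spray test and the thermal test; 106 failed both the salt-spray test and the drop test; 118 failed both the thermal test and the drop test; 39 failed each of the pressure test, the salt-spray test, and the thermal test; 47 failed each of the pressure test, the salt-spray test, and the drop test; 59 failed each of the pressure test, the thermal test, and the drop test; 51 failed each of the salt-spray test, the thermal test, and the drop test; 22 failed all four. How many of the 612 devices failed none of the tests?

Using inclusion–exclusion:
|at least one| = 267 + 265 + 257 + 301 − 107 − 136 − 113 − 95 − 106 − 118 + 39 + 47 + 59 + 51 − 22 = 589
None: 612 − 589 = 23

23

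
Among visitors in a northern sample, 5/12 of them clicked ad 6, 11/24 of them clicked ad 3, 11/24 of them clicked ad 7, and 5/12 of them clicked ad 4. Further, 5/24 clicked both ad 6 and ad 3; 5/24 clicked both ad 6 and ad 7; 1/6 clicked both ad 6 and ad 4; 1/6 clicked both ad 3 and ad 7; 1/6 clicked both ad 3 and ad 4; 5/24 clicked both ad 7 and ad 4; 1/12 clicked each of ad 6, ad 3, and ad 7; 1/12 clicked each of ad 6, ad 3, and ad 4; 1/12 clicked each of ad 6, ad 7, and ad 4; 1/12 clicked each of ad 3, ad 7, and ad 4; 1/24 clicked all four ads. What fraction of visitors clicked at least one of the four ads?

P(≥1) = 5/12 + 11/24 + 11/24 + 5/12 − 5/24 − 5/24 − 1/6 − 1/6 − 1/6 − 5/24 + 1/12 + 1/12 + 1/12 + 1/12 − 1/24 = 11/12

11/12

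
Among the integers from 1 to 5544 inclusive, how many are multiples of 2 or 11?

3024

2772 + 504 − 252 = 3024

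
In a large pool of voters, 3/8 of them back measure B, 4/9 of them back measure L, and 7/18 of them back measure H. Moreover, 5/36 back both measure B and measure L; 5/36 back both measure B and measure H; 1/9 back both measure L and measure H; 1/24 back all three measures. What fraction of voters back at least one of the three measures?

P(≥1) = 3/8 + 4/9 + 7/18 − 5/36 − 5/36 − 1/9 + 1/24 = 31/36

31/36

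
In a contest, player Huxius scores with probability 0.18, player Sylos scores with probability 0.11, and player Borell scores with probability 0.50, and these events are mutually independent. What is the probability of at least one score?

0.6351

Independence gives P(none) = ∏(1 − pᵢ).
P(none) = (1 − 0.18) × (1 − 0.11) × (1 − 0.50) = 0.82 × 0.89 × 0.50 = 0.3649
P(at least one) = 1 − 0.3649 = 0.6351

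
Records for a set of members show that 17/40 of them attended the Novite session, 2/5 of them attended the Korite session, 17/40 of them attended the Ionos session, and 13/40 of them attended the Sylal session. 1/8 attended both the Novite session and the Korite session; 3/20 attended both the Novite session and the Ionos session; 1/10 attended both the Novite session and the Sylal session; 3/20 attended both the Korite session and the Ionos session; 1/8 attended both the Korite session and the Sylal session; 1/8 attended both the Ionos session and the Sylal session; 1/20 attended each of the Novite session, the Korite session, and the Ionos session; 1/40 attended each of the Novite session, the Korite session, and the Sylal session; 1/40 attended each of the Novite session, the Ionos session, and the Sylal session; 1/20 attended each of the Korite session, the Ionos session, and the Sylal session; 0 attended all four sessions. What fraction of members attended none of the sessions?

1/20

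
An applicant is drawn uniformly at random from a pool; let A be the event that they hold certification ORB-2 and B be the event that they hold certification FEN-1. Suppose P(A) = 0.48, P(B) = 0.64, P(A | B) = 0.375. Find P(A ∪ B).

P(A ∩ B) = P(B)·P(A|B) = 0.64 × 0.375 = 0.24
P(A ∪ B) = 0.48 + 0.64 − 0.24 = 0.88

0.88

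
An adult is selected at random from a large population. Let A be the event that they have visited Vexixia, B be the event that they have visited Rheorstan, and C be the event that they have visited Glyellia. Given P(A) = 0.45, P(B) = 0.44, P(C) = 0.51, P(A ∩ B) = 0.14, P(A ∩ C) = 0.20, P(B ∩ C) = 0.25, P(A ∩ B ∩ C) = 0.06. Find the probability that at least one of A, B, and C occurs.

By inclusion–exclusion:
P(A ∪ B ∪ C) = 0.45 + 0.44 + 0.51 − 0.14 − 0.20 − 0.25 + 0.06 = 0.87

0.87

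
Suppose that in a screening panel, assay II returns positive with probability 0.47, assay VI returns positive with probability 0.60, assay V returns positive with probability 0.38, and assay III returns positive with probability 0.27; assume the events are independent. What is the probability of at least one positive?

0.9040488

Independence gives P(none) = ∏(1 − pᵢ).
P(none) = (1 − 0.47) × (1 − 0.60) × (1 − 0.38) × (1 − 0.27) = 0.53 × 0.40 × 0.62 × 0.73 = 0.0959512
P(at least one) = 1 − 0.0959512 = 0.9040488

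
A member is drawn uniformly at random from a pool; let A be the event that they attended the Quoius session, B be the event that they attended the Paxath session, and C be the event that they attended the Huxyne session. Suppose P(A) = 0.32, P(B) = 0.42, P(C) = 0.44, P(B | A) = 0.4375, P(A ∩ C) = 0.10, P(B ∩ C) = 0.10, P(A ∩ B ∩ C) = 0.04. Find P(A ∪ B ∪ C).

P(A ∩ B) = P(A)·P(B|A) = 0.32 × 0.4375 = 0.14
Using inclusion–exclusion:
P(A ∪ B ∪ C) = 0.32 + 0.42 + 0.44 − 0.14 − 0.10 − 0.10 + 0.04 = 0.88

0.88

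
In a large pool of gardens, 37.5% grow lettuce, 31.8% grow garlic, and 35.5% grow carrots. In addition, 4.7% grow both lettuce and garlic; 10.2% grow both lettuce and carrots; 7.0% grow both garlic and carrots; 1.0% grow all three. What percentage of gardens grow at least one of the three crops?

83.9%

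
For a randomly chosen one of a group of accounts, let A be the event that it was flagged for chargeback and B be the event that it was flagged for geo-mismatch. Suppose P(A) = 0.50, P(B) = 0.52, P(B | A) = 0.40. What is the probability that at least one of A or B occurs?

0.82

P(A ∩ B) = P(A)·P(B|A) = 0.50 × 0.40 = 0.20
Inclusion–exclusion gives
P(A ∪ B) = 0.50 + 0.52 − 0.20 = 0.82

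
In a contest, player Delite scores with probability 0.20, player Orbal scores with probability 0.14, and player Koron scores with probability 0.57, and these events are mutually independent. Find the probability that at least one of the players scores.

P(none) = (1 − 0.20) × (1 − 0.14) × (1 − 0.57) = 0.80 × 0.86 × 0.43 = 0.29584
P(at least one) = 1 − 0.29584 = 0.70416

0.70416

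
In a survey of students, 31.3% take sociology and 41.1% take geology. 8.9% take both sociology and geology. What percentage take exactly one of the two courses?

P(exactly one) = 31.3 + 41.1 − 2·8.9 = 54.6%

54.6%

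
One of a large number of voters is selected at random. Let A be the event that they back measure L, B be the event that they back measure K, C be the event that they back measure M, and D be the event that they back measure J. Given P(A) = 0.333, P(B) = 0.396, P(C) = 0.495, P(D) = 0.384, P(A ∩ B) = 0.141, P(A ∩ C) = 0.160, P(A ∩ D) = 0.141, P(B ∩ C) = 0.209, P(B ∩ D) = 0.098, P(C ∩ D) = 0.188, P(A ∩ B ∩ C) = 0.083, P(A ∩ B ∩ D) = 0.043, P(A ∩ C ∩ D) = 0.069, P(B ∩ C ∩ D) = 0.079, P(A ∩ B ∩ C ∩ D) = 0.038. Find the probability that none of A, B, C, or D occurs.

0.093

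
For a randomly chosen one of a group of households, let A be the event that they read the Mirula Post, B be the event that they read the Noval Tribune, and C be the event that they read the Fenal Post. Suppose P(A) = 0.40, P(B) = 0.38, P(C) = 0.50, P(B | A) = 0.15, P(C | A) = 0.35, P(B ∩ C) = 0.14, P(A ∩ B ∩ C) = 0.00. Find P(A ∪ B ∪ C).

0.94

P(A ∩ B) = P(A)·P(B|A) = 0.40 × 0.15 = 0.06
P(A ∩ C) = P(A)·P(C|A) = 0.40 × 0.35 = 0.14
Inclusion–exclusion gives
P(A ∪ B ∪ C) = 0.40 + 0.38 + 0.50 − 0.06 − 0.14 − 0.14 + 0.00 = 0.94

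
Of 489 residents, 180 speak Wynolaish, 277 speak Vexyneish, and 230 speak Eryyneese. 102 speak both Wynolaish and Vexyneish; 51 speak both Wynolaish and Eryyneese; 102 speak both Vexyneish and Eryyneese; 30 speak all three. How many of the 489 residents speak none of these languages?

By inclusion–exclusion:
|union| = 180 + 277 + 230 − 102 − 51 − 102 + 30 = 462
None: 489 − 462 = 27

27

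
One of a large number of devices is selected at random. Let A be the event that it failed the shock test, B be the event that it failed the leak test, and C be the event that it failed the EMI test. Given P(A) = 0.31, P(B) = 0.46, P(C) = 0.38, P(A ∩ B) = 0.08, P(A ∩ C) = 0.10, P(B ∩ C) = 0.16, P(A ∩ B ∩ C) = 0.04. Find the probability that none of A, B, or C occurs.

0.15

Using inclusion–exclusion:
P(A ∪ B ∪ C) = 0.31 + 0.46 + 0.38 − 0.08 − 0.10 − 0.16 + 0.04 = 0.85
P(none) = 1 − 0.85 = 0.15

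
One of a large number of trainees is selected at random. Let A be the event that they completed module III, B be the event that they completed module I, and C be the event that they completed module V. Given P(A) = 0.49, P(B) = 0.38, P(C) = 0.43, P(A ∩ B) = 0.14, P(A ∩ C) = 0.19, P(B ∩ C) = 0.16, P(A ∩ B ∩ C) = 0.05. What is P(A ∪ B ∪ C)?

0.86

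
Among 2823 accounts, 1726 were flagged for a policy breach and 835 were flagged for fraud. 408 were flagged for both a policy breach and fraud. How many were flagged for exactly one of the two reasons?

1745

Using the inclusion–exclusion count for exactly one event:
N(exactly one) = 1726 + 835 − 2·408 = 1745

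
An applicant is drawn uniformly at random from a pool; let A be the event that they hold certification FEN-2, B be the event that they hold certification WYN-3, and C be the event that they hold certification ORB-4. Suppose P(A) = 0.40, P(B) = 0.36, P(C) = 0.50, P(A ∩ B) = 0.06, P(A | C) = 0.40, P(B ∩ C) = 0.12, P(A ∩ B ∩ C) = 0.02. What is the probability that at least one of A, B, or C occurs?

0.90

P(A ∩ C) = P(C)·P(A|C) = 0.50 × 0.40 = 0.20
Using inclusion–exclusion:
P(A ∪ B ∪ C) = 0.40 + 0.36 + 0.50 − 0.06 − 0.20 − 0.12 + 0.02 = 0.90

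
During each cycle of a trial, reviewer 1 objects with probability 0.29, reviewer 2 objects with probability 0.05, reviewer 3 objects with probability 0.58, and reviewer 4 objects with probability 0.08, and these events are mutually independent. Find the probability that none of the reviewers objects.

0.2606268

Since the events are independent, P(none) is the product of the individual non-occurrence probabilities.
P(none) = (1 − 0.29) × (1 − 0.05) × (1 − 0.58) × (1 − 0.08) = 0.71 × 0.95 × 0.42 × 0.92 = 0.2606268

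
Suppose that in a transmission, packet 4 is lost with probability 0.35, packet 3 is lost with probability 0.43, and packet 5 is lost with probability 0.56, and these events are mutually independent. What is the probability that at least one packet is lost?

0.83698

P(none) = (1 − 0.35) × (1 − 0.43) × (1 − 0.56) = 0.65 × 0.57 × 0.44 = 0.16302
P(at least one) = 1 − 0.16302 = 0.83698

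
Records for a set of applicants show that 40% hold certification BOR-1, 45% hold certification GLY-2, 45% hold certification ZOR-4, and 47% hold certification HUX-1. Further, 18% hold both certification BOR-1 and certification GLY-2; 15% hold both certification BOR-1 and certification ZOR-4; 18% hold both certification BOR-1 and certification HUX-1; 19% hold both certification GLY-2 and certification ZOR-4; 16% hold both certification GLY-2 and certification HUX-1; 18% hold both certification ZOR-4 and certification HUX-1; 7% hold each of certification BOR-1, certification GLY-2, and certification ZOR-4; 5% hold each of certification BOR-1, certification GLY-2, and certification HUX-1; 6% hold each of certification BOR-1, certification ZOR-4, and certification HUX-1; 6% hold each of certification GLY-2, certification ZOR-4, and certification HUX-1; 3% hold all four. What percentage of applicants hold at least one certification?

94%

Using inclusion–exclusion:
P(≥1) = 40 + 45 + 45 + 47 − 18 − 15 − 18 − 19 − 16 − 18 + 7 + 5 + 6 + 6 − 3 = 94%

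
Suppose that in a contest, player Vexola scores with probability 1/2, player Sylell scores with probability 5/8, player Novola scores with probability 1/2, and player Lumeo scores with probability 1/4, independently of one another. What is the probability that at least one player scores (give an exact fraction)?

119/128

P(none) = (1 − 1/2) × (1 − 5/8) × (1 − 1/2) × (1 − 1/4) = 1/2 × 3/8 × 1/2 × 3/4 = 9/128
P(at least one) = 1 − 9/128 = 119/128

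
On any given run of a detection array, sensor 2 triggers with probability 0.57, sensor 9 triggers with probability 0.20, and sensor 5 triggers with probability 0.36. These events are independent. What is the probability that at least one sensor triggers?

P(none) = (1 − 0.57) × (1 − 0.20) × (1 − 0.36) = 0.43 × 0.80 × 0.64 = 0.22016
P(at least one) = 1 − 0.22016 = 0.77984

0.77984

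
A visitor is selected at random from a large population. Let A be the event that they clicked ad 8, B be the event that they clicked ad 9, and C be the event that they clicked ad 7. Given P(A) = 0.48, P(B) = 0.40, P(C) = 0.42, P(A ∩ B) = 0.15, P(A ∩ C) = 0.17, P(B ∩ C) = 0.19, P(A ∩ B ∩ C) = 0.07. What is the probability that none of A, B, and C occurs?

0.14

P(A ∪ B ∪ C) = 0.48 + 0.40 + 0.42 − 0.15 − 0.17 − 0.19 + 0.07 = 0.86
P(none) = 1 − 0.86 = 0.14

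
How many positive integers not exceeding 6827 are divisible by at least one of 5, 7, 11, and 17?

2820

By inclusion-exclusion,
⌊6827/5⌋ + ⌊6827/7⌋ + ⌊6827/11⌋ + ⌊6827/17⌋ − ⌊6827/35⌋ − ⌊6827/55⌋ − ⌊6827/85⌋ − ⌊6827/77⌋ − ⌊6827/119⌋ − ⌊6827/187⌋ + ⌊6827/385⌋ + ⌊6827/595⌋ + ⌊6827/935⌋ + ⌊6827/1309⌋ − ⌊6827/6545⌋ = 1365 + 975 + 620 + 401 − 195 − 124 − 80 − 88 − 57 − 36 + 17 + 11 + 7 + 5 − 1 = 2820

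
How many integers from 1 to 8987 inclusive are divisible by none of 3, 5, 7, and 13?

⌊8987/3⌋ + ⌊8987/5⌋ + ⌊8987/7⌋ + ⌊8987/13⌋ − ⌊8987/15⌋ − ⌊8987/21⌋ − ⌊8987/39⌋ − ⌊8987/35⌋ − ⌊8987/65⌋ − ⌊8987/91⌋ + ⌊8987/105⌋ + ⌊8987/195⌋ + ⌊8987/273⌋ + ⌊8987/455⌋ − ⌊8987/1365⌋ = 2995 + 1797 + 1283 + 691 − 599 − 427 − 230 − 256 − 138 − 98 + 85 + 46 + 32 + 19 − 6 = 5194
8987 − 5194 = 3793

3793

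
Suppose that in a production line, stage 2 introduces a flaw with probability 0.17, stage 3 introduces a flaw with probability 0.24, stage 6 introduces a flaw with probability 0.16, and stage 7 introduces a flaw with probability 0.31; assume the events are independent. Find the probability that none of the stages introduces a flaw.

0.36561168

Since the events are independent, P(none) is the product of the individual non-occurrence probabilities.
P(none) = (1 − 0.17) × (1 − 0.24) × (1 − 0.16) × (1 − 0.31) = 0.83 × 0.76 × 0.84 × 0.69 = 0.36561168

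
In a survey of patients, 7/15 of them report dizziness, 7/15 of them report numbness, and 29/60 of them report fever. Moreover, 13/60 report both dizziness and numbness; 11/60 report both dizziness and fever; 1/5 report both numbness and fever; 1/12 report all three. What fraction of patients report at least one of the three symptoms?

9/10

P(at least one) = 7/15 + 7/15 + 29/60 − 13/60 − 11/60 − 1/5 + 1/12 = 9/10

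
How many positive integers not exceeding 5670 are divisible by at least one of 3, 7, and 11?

2725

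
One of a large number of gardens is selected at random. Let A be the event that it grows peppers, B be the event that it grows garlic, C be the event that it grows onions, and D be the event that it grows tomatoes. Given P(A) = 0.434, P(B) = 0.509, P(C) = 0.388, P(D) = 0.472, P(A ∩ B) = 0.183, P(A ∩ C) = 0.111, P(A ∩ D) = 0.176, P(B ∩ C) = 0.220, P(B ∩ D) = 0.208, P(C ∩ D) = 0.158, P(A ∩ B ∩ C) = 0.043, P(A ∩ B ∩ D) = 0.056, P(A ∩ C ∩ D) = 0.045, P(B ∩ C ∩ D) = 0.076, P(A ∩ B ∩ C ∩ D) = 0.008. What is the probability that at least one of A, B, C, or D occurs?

Using inclusion–exclusion:
P(A ∪ B ∪ C ∪ D) = 0.434 + 0.509 + 0.388 + 0.472 − 0.183 − 0.111 − 0.176 − 0.220 − 0.208 − 0.158 + 0.043 + 0.056 + 0.045 + 0.076 − 0.008 = 0.959

0.959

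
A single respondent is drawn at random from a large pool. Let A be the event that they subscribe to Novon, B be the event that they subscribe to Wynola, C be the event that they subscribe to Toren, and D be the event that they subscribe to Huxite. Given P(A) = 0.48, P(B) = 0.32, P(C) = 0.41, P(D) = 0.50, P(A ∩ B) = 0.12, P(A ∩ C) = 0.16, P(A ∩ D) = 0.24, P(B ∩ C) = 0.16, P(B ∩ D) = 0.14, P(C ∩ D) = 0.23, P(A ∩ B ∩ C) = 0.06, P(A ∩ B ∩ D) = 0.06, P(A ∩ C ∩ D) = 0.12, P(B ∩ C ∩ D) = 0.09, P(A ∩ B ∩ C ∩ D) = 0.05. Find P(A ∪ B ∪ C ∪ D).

Inclusion–exclusion gives
P(A ∪ B ∪ C ∪ D) = 0.48 + 0.32 + 0.41 + 0.50 − 0.12 − 0.16 − 0.24 − 0.16 − 0.14 − 0.23 + 0.06 + 0.06 + 0.12 + 0.09 − 0.05 = 0.94

0.94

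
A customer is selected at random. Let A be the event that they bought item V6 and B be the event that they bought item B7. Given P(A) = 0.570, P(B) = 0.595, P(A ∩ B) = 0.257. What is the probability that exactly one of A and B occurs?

0.651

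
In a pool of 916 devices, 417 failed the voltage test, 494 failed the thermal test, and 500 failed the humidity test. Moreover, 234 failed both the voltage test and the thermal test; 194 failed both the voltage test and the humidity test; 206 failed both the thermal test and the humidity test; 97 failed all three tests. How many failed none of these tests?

42

Apply inclusion-exclusion:
N(≥1) = 417 + 494 + 500 − 234 − 194 − 206 + 97 = 874
None: 916 − 874 = 42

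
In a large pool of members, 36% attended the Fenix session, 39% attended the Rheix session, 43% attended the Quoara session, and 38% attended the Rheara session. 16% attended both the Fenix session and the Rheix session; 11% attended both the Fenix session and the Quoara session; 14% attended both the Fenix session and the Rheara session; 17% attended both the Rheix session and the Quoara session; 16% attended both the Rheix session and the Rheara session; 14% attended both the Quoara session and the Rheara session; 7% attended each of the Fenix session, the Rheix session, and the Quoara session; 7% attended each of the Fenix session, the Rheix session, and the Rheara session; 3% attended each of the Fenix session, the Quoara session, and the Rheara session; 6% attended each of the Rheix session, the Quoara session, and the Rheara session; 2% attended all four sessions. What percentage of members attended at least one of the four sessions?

89%

P(at least one) = 36 + 39 + 43 + 38 − 16 − 11 − 14 − 17 − 16 − 14 + 7 + 7 + 3 + 6 − 2 = 89%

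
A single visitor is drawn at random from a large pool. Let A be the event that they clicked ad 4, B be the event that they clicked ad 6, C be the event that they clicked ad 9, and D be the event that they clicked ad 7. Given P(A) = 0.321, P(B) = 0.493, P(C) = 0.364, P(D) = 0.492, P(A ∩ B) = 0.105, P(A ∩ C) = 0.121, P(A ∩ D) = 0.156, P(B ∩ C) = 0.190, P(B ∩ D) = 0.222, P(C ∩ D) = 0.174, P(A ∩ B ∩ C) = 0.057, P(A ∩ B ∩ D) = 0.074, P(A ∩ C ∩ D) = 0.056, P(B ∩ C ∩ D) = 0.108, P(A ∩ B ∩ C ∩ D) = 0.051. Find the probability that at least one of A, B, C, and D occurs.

0.946

P(A ∪ B ∪ C ∪ D) = 0.321 + 0.493 + 0.364 + 0.492 − 0.105 − 0.121 − 0.156 − 0.190 − 0.222 − 0.174 + 0.057 + 0.074 + 0.056 + 0.108 − 0.051 = 0.946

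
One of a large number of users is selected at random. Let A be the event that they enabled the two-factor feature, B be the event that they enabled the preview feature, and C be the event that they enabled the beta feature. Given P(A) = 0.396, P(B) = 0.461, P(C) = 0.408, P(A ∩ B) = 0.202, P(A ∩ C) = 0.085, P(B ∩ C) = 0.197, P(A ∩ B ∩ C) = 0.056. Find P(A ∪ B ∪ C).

P(A ∪ B ∪ C) = 0.396 + 0.461 + 0.408 − 0.202 − 0.085 − 0.197 + 0.056 = 0.837

0.837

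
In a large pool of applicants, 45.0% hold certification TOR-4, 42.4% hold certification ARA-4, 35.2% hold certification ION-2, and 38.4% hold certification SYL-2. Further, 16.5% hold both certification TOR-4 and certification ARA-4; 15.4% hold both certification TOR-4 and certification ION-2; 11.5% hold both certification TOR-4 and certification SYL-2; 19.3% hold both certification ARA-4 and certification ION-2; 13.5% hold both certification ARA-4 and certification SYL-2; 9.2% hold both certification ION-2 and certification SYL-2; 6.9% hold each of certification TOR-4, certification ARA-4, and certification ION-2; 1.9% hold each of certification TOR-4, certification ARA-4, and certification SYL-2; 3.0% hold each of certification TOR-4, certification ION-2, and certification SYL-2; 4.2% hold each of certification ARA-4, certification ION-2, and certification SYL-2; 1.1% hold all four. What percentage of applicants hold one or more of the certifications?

90.5%

By inclusion-exclusion,
P(at least one) = 45.0 + 42.4 + 35.2 + 38.4 − 16.5 − 15.4 − 11.5 − 19.3 − 13.5 − 9.2 + 6.9 + 1.9 + 3.0 + 4.2 − 1.1 = 90.5%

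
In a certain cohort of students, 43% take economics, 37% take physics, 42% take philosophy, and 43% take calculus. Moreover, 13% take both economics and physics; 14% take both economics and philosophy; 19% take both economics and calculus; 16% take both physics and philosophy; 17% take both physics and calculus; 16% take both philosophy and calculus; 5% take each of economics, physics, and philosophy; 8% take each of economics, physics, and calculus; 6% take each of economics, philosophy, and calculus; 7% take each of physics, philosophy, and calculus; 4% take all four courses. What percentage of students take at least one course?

92%

By inclusion–exclusion:
P(union) = 43 + 37 + 42 + 43 − 13 − 14 − 19 − 16 − 17 − 16 + 5 + 8 + 6 + 7 − 4 = 92%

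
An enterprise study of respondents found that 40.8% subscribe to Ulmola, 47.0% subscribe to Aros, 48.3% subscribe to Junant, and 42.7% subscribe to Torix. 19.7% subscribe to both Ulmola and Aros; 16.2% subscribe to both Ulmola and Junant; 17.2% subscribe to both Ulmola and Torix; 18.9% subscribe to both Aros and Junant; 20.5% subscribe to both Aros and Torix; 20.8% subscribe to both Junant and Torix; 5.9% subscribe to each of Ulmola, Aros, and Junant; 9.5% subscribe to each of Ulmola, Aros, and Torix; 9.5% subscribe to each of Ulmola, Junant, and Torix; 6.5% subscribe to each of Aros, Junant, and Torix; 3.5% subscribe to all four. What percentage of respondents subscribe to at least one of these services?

93.4%

By inclusion–exclusion:
P(≥1) = 40.8 + 47.0 + 48.3 + 42.7 − 19.7 − 16.2 − 17.2 − 18.9 − 20.5 − 20.8 + 5.9 + 9.5 + 9.5 + 6.5 − 3.5 = 93.4%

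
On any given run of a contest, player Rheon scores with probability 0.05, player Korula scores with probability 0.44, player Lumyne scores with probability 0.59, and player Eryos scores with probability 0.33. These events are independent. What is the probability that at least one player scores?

0.8538596

P(none) = (1 − 0.05) × (1 − 0.44) × (1 − 0.59) × (1 − 0.33) = 0.95 × 0.56 × 0.41 × 0.67 = 0.1461404
P(at least one) = 1 − 0.1461404 = 0.8538596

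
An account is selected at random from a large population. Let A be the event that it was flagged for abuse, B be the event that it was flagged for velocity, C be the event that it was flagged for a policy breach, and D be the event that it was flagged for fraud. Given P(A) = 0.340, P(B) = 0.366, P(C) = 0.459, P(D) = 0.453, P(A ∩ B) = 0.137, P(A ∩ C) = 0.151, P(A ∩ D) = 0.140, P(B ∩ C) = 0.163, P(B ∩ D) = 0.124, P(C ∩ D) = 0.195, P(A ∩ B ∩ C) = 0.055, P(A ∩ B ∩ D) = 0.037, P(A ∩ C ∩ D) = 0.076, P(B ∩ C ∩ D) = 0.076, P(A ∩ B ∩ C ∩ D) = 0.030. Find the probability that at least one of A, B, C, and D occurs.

0.922

P(A ∪ B ∪ C ∪ D) = 0.340 + 0.366 + 0.459 + 0.453 − 0.137 − 0.151 − 0.140 − 0.163 − 0.124 − 0.195 + 0.055 + 0.037 + 0.076 + 0.076 − 0.030 = 0.922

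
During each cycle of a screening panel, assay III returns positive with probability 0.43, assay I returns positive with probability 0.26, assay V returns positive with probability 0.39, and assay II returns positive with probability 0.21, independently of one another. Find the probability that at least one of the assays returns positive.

0.79673458

P(none) = (1 − 0.43) × (1 − 0.26) × (1 − 0.39) × (1 − 0.21) = 0.57 × 0.74 × 0.61 × 0.79 = 0.20326542
P(at least one) = 1 − 0.20326542 = 0.79673458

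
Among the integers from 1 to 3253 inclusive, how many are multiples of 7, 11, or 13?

913

By inclusion-exclusion,
464 + 295 + 250 − 42 − 35 − 22 + 3 = 913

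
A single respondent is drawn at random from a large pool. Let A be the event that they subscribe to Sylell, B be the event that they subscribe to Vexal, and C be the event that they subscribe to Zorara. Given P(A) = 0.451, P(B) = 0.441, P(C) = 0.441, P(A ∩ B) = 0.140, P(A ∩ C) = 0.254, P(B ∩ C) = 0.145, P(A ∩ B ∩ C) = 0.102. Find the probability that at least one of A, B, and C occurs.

Inclusion–exclusion gives
P(A ∪ B ∪ C) = 0.451 + 0.441 + 0.441 − 0.140 − 0.254 − 0.145 + 0.102 = 0.896

0.896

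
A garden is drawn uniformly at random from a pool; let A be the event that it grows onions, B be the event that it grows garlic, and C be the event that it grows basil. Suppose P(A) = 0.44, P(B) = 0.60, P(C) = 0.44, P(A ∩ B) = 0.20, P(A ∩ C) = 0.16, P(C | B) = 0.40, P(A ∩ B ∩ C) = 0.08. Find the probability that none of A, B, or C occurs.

P(B ∩ C) = P(B)·P(C|B) = 0.60 × 0.40 = 0.24
P(A ∪ B ∪ C) = 0.44 + 0.60 + 0.44 − 0.20 − 0.16 − 0.24 + 0.08 = 0.96
P(none) = 1 − 0.96 = 0.04

0.04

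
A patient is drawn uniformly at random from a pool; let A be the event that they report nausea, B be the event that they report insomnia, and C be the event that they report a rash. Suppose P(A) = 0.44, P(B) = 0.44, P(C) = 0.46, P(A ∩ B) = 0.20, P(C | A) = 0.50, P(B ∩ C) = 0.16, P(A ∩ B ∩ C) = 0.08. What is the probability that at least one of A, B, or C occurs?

P(A ∩ C) = P(A)·P(C|A) = 0.44 × 0.50 = 0.22
By inclusion-exclusion,
P(A ∪ B ∪ C) = 0.44 + 0.44 + 0.46 − 0.20 − 0.22 − 0.16 + 0.08 = 0.84

0.84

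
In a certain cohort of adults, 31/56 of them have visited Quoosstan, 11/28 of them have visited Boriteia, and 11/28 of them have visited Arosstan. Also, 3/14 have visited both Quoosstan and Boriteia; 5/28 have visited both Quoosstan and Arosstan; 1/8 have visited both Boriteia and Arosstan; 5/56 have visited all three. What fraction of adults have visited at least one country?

By inclusion–exclusion:
P(union) = 31/56 + 11/28 + 11/28 − 3/14 − 5/28 − 1/8 + 5/56 = 51/56

51/56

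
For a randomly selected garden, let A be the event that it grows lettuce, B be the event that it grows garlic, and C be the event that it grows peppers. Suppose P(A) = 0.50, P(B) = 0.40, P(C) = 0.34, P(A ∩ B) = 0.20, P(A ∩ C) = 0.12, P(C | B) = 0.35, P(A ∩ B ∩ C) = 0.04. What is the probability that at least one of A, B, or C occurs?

0.82

P(B ∩ C) = P(B)·P(C|B) = 0.40 × 0.35 = 0.14
Inclusion–exclusion gives
P(A ∪ B ∪ C) = 0.50 + 0.40 + 0.34 − 0.20 − 0.12 − 0.14 + 0.04 = 0.82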